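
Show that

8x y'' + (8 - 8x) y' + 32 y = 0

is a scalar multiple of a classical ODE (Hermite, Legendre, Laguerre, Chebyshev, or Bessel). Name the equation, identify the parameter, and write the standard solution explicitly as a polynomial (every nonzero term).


All three coefficients share the factor 8; dividing through by 8 gives  x y'' + (1 - x) y' + 4 y = 0.
This matches the Laguerre equation x y'' + (1 - x) y' + n y = 0 with n = 4; the polynomial solution is L_4(x).
With y = sum_k a_k x^k, matching x^k gives (k+1)k a_{k+1} + (k+1) a_{k+1} - k a_k + n a_k = 0, i.e. (k+1)^2 a_{k+1} = (k - n) a_k = (k - 4) a_k. The right side vanishes at k = 4, so the series terminates at degree 4.
Standard normalization L_n(0) = 1 gives a_0 = 1. Work upward with a_{k+1} = (k - 4) a_k / (k+1)^2:
  a_1 = (0 - 4)(1) / 1^2 = -4/1 = -4
  a_2 = (1 - 4)(-4) / 2^2 = 12/4 = 3
  a_3 = (2 - 4)(3) / 3^2 = -6/9 = -2/3
  a_4 = (3 - 4)(-2/3) / 4^2 = (2/3)/16 = 1/24
Hence L_4(x) = x^4/24 - 2 x^3/3 + 3 x^2 - 4 x + 1.

L_4(x); series = x^4/24 - 2 x^3/3 + 3 x^2 - 4 x + 1


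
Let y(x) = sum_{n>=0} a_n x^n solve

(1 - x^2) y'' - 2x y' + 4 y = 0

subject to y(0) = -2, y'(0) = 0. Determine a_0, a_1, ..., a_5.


Ansatz: y(x) = sum_{n>=0} a_n x^n, so y'(x) = sum_{n>=1} n a_n x^(n-1) and y''(x) = sum_{n>=2} n(n-1) a_n x^(n-2).
Substitute into P(x) y'' + Q(x) y' + R(x) y = 0 with P(x) = 1 - x^2, Q(x) = -2x, R(x) = 4, and match powers of x.
Initial conditions: a_0 = -2, a_1 = 0.
Setting the coefficient of each power of x to zero and solving order by order (substituting the coefficients already found):
  x^0: 2 a_2 + 4 a_0 = 0  ->  2 a_2 = -4 a_0 = 8  ->  a_2 = 4
  x^1: 6 a_3 + 2 a_1 = 0  ->  6 a_3 = -2 a_1 = 0  ->  a_3 = 0
  x^2: 12 a_4 - 2 a_2 = 0  ->  12 a_4 = 2 a_2 = 8  ->  a_4 = 2/3
  x^3: 20 a_5 - 8 a_3 = 0  ->  20 a_5 = 8 a_3 = 0  ->  a_5 = 0
Truncated series: y(x) = -2 + 4 x^2 + (2/3) x^4 + O(x^6).

a_0 = -2; a_1 = 0; a_2 = 4; a_3 = 0; a_4 = 2/3; a_5 = 0


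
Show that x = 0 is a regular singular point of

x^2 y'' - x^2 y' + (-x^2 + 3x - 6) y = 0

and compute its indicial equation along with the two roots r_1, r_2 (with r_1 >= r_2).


Divide by x^2 to reach normal form y'' + P_1(x) y' + P_2(x) y = 0 with P_1(x) = -1 and P_2(x) = -1 + 3/x - 6/x^2.
x = 0 is a singular point because the y-coefficient -1 + 3/x - 6/x^2 has a pole at x = 0.
It is a regular singular point because x P_1(x) = p(x) = -x and x^2 P_2(x) = q(x) = -x^2 + 3x - 6 are polynomials, hence analytic at x = 0.
p(0) = 0,  q(0) = -6.
Indicial equation: r(r-1) + p(0) r + q(0) = 0, i.e. r^2 + (p(0) - 1) r + q(0) = 0, i.e. r^2 - 1 r - 6 = 0.
Discriminant: (-1)^2 - 4(-6) = 25, so r = (1 ± 5)/2.
Solving: r_1 = 3, r_2 = -2.

indicial: r^2 - 1 r - 6 = 0; roots r_1 = 3, r_2 = -2


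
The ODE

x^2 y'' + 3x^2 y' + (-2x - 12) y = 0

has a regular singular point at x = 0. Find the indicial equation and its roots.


Divide by x^2 to reach normal form y'' + P_1(x) y' + P_2(x) y = 0 with P_1(x) = 3 and P_2(x) = -2/x - 12/x^2.
x = 0 is a singular point because the y-coefficient -2/x - 12/x^2 has a pole at x = 0.
It is a regular singular point because x P_1(x) = p(x) = 3x and x^2 P_2(x) = q(x) = -2x - 12 are polynomials, hence analytic at x = 0.
p(0) = 0,  q(0) = -12.
Indicial equation: r(r-1) + p(0) r + q(0) = 0, i.e. r^2 + (p(0) - 1) r + q(0) = 0, i.e. r^2 - 1 r - 12 = 0.
Discriminant: (-1)^2 - 4(-12) = 49, so r = (1 ± 7)/2.
Solving: r_1 = 4, r_2 = -3.

indicial: r^2 - 1 r - 12 = 0; roots r_1 = 4, r_2 = -3


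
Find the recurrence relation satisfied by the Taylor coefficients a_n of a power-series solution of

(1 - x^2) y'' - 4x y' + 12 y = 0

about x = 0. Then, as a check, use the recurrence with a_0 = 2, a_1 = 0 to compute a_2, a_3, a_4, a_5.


Substitute y = sum_n a_n x^n.
(1 - 1 x^2) y'' contributes (n+2)(n+1) a_{n+2} - n(n-1) a_n at x^n.
-4 x y'(x) contributes -4 n a_n at x^n.
12 y(x) contributes 12 a_n at x^n.
Matching x^n: (n+2)(n+1) a_{n+2} + (-n(n-1) - 4 n + 12) a_n = 0.
Thus a_{n+2} = (n(n-1) + 4 n - 12) / ((n+1)(n+2)) * a_n.

Check with a_0 = 2, a_1 = 0 (apply the recurrence for n = 0, 1, 2, 3): a_0 = 2, a_1 = 0, a_2 = -12, a_3 = 0, a_4 = 2, a_5 = 0.

a_(n+2) = (n(n-1) + 4 n - 12) / ((n+1)(n+2)) * a_n; check: a_0 = 2, a_1 = 0, a_2 = -12, a_3 = 0, a_4 = 2, a_5 = 0


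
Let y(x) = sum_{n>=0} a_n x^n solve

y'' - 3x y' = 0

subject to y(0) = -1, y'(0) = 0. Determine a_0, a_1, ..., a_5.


Ansatz: y(x) = sum_{n>=0} a_n x^n, so y'(x) = sum_{n>=1} n a_n x^(n-1) and y''(x) = sum_{n>=2} n(n-1) a_n x^(n-2).
Substitute into P(x) y'' + Q(x) y' + R(x) y = 0 with P(x) = 1, Q(x) = -3x, R(x) = 0, and match powers of x.
Initial conditions: a_0 = -1, a_1 = 0.
Setting the coefficient of each power of x to zero and solving order by order (substituting the coefficients already found):
  x^0: 2 a_2 = 0  ->  a_2 = 0
  x^1: 6 a_3 - 3 a_1 = 0  ->  6 a_3 = 3 a_1 = 0  ->  a_3 = 0
  x^2: 12 a_4 - 6 a_2 = 0  ->  12 a_4 = 6 a_2 = 0  ->  a_4 = 0
  x^3: 20 a_5 - 9 a_3 = 0  ->  20 a_5 = 9 a_3 = 0  ->  a_5 = 0
Truncated series: y(x) = -1 + O(x^6).

a_0 = -1; a_1 = 0; a_2 = 0; a_3 = 0; a_4 = 0; a_5 = 0


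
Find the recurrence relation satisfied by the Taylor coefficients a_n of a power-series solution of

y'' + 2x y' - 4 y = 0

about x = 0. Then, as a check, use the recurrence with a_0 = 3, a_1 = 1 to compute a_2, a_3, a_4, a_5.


Substitute y = sum_n a_n x^n.
y''(x) has coefficient (n+2)(n+1) a_{n+2} at x^n;
2 x y'(x) has coefficient 2 n a_n at x^n (shift);
-4 y(x) has coefficient -4 a_n at x^n.
Matching x^n: (n+2)(n+1) a_{n+2} + (2n - 4) a_n = 0.
Thus a_{n+2} = (-2n + 4) / ((n+1)(n+2)) * a_n.

Check with a_0 = 3, a_1 = 1 (apply the recurrence for n = 0, 1, 2, 3): a_0 = 3, a_1 = 1, a_2 = 6, a_3 = 1/3, a_4 = 0, a_5 = -1/30.

a_(n+2) = (-2n + 4) / ((n+1)(n+2)) * a_n; check: a_0 = 3, a_1 = 1, a_2 = 6, a_3 = 1/3, a_4 = 0, a_5 = -1/30


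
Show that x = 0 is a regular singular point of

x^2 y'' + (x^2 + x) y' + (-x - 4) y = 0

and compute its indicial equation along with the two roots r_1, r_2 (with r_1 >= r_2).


Divide by x^2 to reach normal form y'' + P_1(x) y' + P_2(x) y = 0 with P_1(x) = 1 + 1/x and P_2(x) = -1/x - 4/x^2.
x = 0 is a singular point because the y'-coefficient 1 + 1/x has a pole at x = 0 and the y-coefficient -1/x - 4/x^2 has a pole at x = 0.
It is a regular singular point because x P_1(x) = p(x) = x + 1 and x^2 P_2(x) = q(x) = -x - 4 are polynomials, hence analytic at x = 0.
p(0) = 1,  q(0) = -4.
Indicial equation: r(r-1) + p(0) r + q(0) = 0, i.e. r^2 + (p(0) - 1) r + q(0) = 0, i.e. r^2 - 4 = 0.
Discriminant: (0)^2 - 4(-4) = 16, so r = (0 ± 4)/2.
Solving: r_1 = 2, r_2 = -2.

indicial: r^2 - 4 = 0; roots r_1 = 2, r_2 = -2


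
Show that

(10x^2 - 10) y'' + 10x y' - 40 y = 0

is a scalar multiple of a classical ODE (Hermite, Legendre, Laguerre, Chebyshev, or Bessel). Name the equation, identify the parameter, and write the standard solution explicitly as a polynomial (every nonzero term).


All three coefficients share the factor -10; dividing through by -10 gives  (1 - x^2) y'' - x y' + 4 y = 0.
This matches the Chebyshev equation (1 - x^2) y'' - x y' + n^2 y = 0 (note the -x y' term, not -2x y') with n^2 = 4, so n = 2; the polynomial solution is T_2(x).
With y = sum_k a_k x^k, matching x^k gives (k+2)(k+1) a_{k+2} = (k^2 - n^2) a_k = (k - 2)(k + 2) a_k. The right side vanishes at k = 2, so the series with the parity of 2 terminates at degree 2.
Standard normalization: leading coefficient of T_n is 2^(n-1), so a_2 = 2^1 = 2. Work downward with a_k = (k+1)(k+2) a_{k+2} / ((k - 2)(k + 2)):
  a_0 = (1)(2)(2) / ((0 - 2)(0 + 2)) = 4/(-4) = -1
Hence T_2(x) = 2 x^2 - 1.

T_2(x); series = 2 x^2 - 1


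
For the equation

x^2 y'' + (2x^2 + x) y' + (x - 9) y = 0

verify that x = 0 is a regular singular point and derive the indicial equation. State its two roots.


Divide by x^2 to reach normal form y'' + P_1(x) y' + P_2(x) y = 0 with P_1(x) = 2 + 1/x and P_2(x) = 1/x - 9/x^2.
x = 0 is a singular point because the y'-coefficient 2 + 1/x has a pole at x = 0 and the y-coefficient 1/x - 9/x^2 has a pole at x = 0.
It is a regular singular point because x P_1(x) = p(x) = 2x + 1 and x^2 P_2(x) = q(x) = x - 9 are polynomials, hence analytic at x = 0.
p(0) = 1,  q(0) = -9.
Indicial equation: r(r-1) + p(0) r + q(0) = 0, i.e. r^2 + (p(0) - 1) r + q(0) = 0, i.e. r^2 - 9 = 0.
Discriminant: (0)^2 - 4(-9) = 36, so r = (0 ± 6)/2.
Solving: r_1 = 3, r_2 = -3.

indicial: r^2 - 9 = 0; roots r_1 = 3, r_2 = -3


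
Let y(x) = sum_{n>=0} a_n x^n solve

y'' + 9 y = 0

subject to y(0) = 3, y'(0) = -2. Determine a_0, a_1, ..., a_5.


Ansatz: y(x) = sum_{n>=0} a_n x^n, so y'(x) = sum_{n>=1} n a_n x^(n-1) and y''(x) = sum_{n>=2} n(n-1) a_n x^(n-2).
Substitute into P(x) y'' + Q(x) y' + R(x) y = 0 with P(x) = 1, Q(x) = 0, R(x) = 9, and match powers of x.
Initial conditions: a_0 = 3, a_1 = -2.
Setting the coefficient of each power of x to zero and solving order by order (substituting the coefficients already found):
  x^0: 2 a_2 + 9 a_0 = 0  ->  2 a_2 = -9 a_0 = -27  ->  a_2 = -27/2
  x^1: 6 a_3 + 9 a_1 = 0  ->  6 a_3 = -9 a_1 = 18  ->  a_3 = 3
  x^2: 12 a_4 + 9 a_2 = 0  ->  12 a_4 = -9 a_2 = 243/2  ->  a_4 = 81/8
  x^3: 20 a_5 + 9 a_3 = 0  ->  20 a_5 = -9 a_3 = -27  ->  a_5 = -27/20
Truncated series: y(x) = 3 - 2 x - (27/2) x^2 + 3 x^3 + (81/8) x^4 - (27/20) x^5 + O(x^6).

a_0 = 3; a_1 = -2; a_2 = -27/2; a_3 = 3; a_4 = 81/8; a_5 = -27/20


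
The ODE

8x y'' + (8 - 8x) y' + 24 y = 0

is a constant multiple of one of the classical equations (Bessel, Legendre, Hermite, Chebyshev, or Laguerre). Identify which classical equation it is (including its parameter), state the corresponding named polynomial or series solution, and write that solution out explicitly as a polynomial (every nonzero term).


All three coefficients share the factor 8; dividing through by 8 gives  x y'' + (1 - x) y' + 3 y = 0.
This matches the Laguerre equation x y'' + (1 - x) y' + n y = 0 with n = 3; the polynomial solution is L_3(x).
With y = sum_k a_k x^k, matching x^k gives (k+1)k a_{k+1} + (k+1) a_{k+1} - k a_k + n a_k = 0, i.e. (k+1)^2 a_{k+1} = (k - n) a_k = (k - 3) a_k. The right side vanishes at k = 3, so the series terminates at degree 3.
Standard normalization L_n(0) = 1 gives a_0 = 1. Work upward with a_{k+1} = (k - 3) a_k / (k+1)^2:
  a_1 = (0 - 3)(1) / 1^2 = -3/1 = -3
  a_2 = (1 - 3)(-3) / 2^2 = 6/4 = 3/2
  a_3 = (2 - 3)(3/2) / 3^2 = (-3/2)/9 = -1/6
Hence L_3(x) = -x^3/6 + 3 x^2/2 - 3 x + 1.

L_3(x); series = -x^3/6 + 3 x^2/2 - 3 x + 1


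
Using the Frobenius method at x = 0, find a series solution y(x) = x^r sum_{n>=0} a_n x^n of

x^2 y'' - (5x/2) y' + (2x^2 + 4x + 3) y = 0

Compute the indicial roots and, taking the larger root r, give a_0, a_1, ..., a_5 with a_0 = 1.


Write in Frobenius form y'' + (p(x)/x) y' + (q(x)/x^2) y = 0:
  p(x) = -5/2,  q(x) = 2x^2 + 4x + 3.
Indicial equation: r(r-1) + (-5/2) r + (3) = 0 -> roots r_1 = 2, r_2 = 3/2.
Take r = r_1 = 2. Let y(x) = x^r sum_{n>=0} a_n x^n with a_0 = 1.
Substitute y = x^r sum a_n x^n and match x^{r+n}. The recurrence is
  D(n) a_n + 4 a_{n-1} + 2 a_{n-2} = 0,  where D(n) = (r+n)(r+n-1) + (-5/2)(r+n) + (3).
  a_n = [-4 a_{n-1} - 2 a_{n-2}] / D(n).
Since the indicial polynomial factors as (r - r_1)(r - r_2), D(n) = (r_1 + n - r_1)(r_1 + n - r_2) = n(n + 1/2).
Evaluating step by step (a_0 = 1):
  n = 1: D(1) = 1(1 + 1/2) = 3/2; numerator = -4(1) = -4; a_1 = (-4)/(3/2) = -8/3
  n = 2: D(2) = 2(2 + 1/2) = 5; numerator = -4(-8/3) - 2(1) = 26/3; a_2 = (26/3)/(5) = 26/15
  n = 3: D(3) = 3(3 + 1/2) = 21/2; numerator = -4(26/15) - 2(-8/3) = -8/5; a_3 = (-8/5)/(21/2) = -16/105
  n = 4: D(4) = 4(4 + 1/2) = 18; numerator = -4(-16/105) - 2(26/15) = -20/7; a_4 = (-20/7)/(18) = -10/63
  n = 5: D(5) = 5(5 + 1/2) = 55/2; numerator = -4(-10/63) - 2(-16/105) = 296/315; a_5 = (296/315)/(55/2) = 592/17325

r = 2; a_0 = 1; a_1 = -8/3; a_2 = 26/15; a_3 = -16/105; a_4 = -10/63; a_5 = 592/17325


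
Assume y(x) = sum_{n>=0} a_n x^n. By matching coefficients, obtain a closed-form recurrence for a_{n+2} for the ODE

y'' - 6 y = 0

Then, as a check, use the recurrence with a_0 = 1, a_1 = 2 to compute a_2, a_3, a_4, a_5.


Substitute y = sum_n a_n x^n into y'' + (const) y = 0.
y''(x) = sum_{n>=0} (n+2)(n+1) a_{n+2} x^n.
The ODE becomes sum_n [(n+2)(n+1) a_{n+2} - 6 a_n] x^n = 0.
Setting each coefficient to zero gives the recurrence:
  (n+2)(n+1) a_{n+2} - 6 a_n = 0,
  a_{n+2} = 6 / ((n+1)(n+2)) a_n.

Check with a_0 = 1, a_1 = 2 (apply the recurrence for n = 0, 1, 2, 3): a_0 = 1, a_1 = 2, a_2 = 3, a_3 = 2, a_4 = 3/2, a_5 = 3/5.

a_{n+2} = 6/((n+1)(n+2)) * a_n; check: a_0 = 1, a_1 = 2, a_2 = 3, a_3 = 2, a_4 = 3/2, a_5 = 3/5


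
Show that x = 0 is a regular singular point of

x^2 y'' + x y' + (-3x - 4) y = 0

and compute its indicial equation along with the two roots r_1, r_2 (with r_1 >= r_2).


Divide by x^2 to reach normal form y'' + P_1(x) y' + P_2(x) y = 0 with P_1(x) = 1/x and P_2(x) = -3/x - 4/x^2.
x = 0 is a singular point because the y'-coefficient 1/x has a pole at x = 0 and the y-coefficient -3/x - 4/x^2 has a pole at x = 0.
It is a regular singular point because x P_1(x) = p(x) = 1 and x^2 P_2(x) = q(x) = -3x - 4 are polynomials, hence analytic at x = 0.
p(0) = 1,  q(0) = -4.
Indicial equation: r(r-1) + p(0) r + q(0) = 0, i.e. r^2 + (p(0) - 1) r + q(0) = 0, i.e. r^2 - 4 = 0.
Discriminant: (0)^2 - 4(-4) = 16, so r = (0 ± 4)/2.
Solving: r_1 = 2, r_2 = -2.

indicial: r^2 - 4 = 0; roots r_1 = 2, r_2 = -2


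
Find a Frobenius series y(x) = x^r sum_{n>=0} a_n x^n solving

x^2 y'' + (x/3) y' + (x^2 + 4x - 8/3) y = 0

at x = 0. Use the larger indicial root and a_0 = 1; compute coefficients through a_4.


Write in Frobenius form y'' + (p(x)/x) y' + (q(x)/x^2) y = 0:
  p(x) = 1/3,  q(x) = x^2 + 4x - 8/3.
Indicial equation: r(r-1) + (1/3) r + (-8/3) = 0 -> roots r_1 = 2, r_2 = -4/3.
Take r = r_1 = 2. Let y(x) = x^r sum_{n>=0} a_n x^n with a_0 = 1.
Substitute y = x^r sum a_n x^n and match x^{r+n}. The recurrence is
  D(n) a_n + 4 a_{n-1} + 1 a_{n-2} = 0,  where D(n) = (r+n)(r+n-1) + (1/3)(r+n) + (-8/3).
  a_n = [-4 a_{n-1} - 1 a_{n-2}] / D(n).
Since the indicial polynomial factors as (r - r_1)(r - r_2), D(n) = (r_1 + n - r_1)(r_1 + n - r_2) = n(n + 10/3).
Evaluating step by step (a_0 = 1):
  n = 1: D(1) = 1(1 + 10/3) = 13/3; numerator = -4(1) = -4; a_1 = (-4)/(13/3) = -12/13
  n = 2: D(2) = 2(2 + 10/3) = 32/3; numerator = -4(-12/13) - 1(1) = 35/13; a_2 = (35/13)/(32/3) = 105/416
  n = 3: D(3) = 3(3 + 10/3) = 19; numerator = -4(105/416) - 1(-12/13) = -9/104; a_3 = (-9/104)/(19) = -9/1976
  n = 4: D(4) = 4(4 + 10/3) = 88/3; numerator = -4(-9/1976) - 1(105/416) = -1851/7904; a_4 = (-1851/7904)/(88/3) = -5553/695552

r = 2; a_0 = 1; a_1 = -12/13; a_2 = 105/416; a_3 = -9/1976; a_4 = -5553/695552


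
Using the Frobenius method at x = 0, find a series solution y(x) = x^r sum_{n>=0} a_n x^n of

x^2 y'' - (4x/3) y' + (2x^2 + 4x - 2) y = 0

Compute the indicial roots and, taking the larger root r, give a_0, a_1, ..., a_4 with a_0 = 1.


Write in Frobenius form y'' + (p(x)/x) y' + (q(x)/x^2) y = 0:
  p(x) = -4/3,  q(x) = 2x^2 + 4x - 2.
Indicial equation: r(r-1) + (-4/3) r + (-2) = 0 -> roots r_1 = 3, r_2 = -2/3.
Take r = r_1 = 3. Let y(x) = x^r sum_{n>=0} a_n x^n with a_0 = 1.
Substitute y = x^r sum a_n x^n and match x^{r+n}. The recurrence is
  D(n) a_n + 4 a_{n-1} + 2 a_{n-2} = 0,  where D(n) = (r+n)(r+n-1) + (-4/3)(r+n) + (-2).
  a_n = [-4 a_{n-1} - 2 a_{n-2}] / D(n).
Since the indicial polynomial factors as (r - r_1)(r - r_2), D(n) = (r_1 + n - r_1)(r_1 + n - r_2) = n(n + 11/3).
Evaluating step by step (a_0 = 1):
  n = 1: D(1) = 1(1 + 11/3) = 14/3; numerator = -4(1) = -4; a_1 = (-4)/(14/3) = -6/7
  n = 2: D(2) = 2(2 + 11/3) = 34/3; numerator = -4(-6/7) - 2(1) = 10/7; a_2 = (10/7)/(34/3) = 15/119
  n = 3: D(3) = 3(3 + 11/3) = 20; numerator = -4(15/119) - 2(-6/7) = 144/119; a_3 = (144/119)/(20) = 36/595
  n = 4: D(4) = 4(4 + 11/3) = 92/3; numerator = -4(36/595) - 2(15/119) = -42/85; a_4 = (-42/85)/(92/3) = -63/3910

r = 3; a_0 = 1; a_1 = -6/7; a_2 = 15/119; a_3 = 36/595; a_4 = -63/3910


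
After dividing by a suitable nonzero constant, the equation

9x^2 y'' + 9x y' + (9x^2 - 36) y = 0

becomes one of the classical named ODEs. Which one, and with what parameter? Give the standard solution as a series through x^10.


All three coefficients share the factor 9; dividing through by 9 gives  x^2 y'' + x y' + (x^2 - 4) y = 0.
This matches the Bessel equation x^2 y'' + x y' + (x^2 - nu^2) y = 0 with nu^2 = 4, so nu = 2; the solution bounded at x = 0 is J_2(x).
Frobenius at x = 0: indicial roots ±nu; for r = nu the recurrence k(k + 2nu) c_k = -c_{k-2} gives the standard series J_nu(x) = sum_{k>=0} (-1)^k / (k! (k+nu)!) (x/2)^(2k+nu). Evaluate the first 5 terms:
  k = 0: (-1)^0 / (0! * 2! * 2^2) x^2 = 1/(1*2*4) x^2 = (1/8) x^2
  k = 1: (-1)^1 / (1! * 3! * 2^4) x^4 = -1/(1*6*16) x^4 = (-1/96) x^4
  k = 2: (-1)^2 / (2! * 4! * 2^6) x^6 = 1/(2*24*64) x^6 = (1/3072) x^6
  k = 3: (-1)^3 / (3! * 5! * 2^8) x^8 = -1/(6*120*256) x^8 = (-1/184320) x^8
  k = 4: (-1)^4 / (4! * 6! * 2^10) x^10 = 1/(24*720*1024) x^10 = (1/17694720) x^10
Hence J_2(x) = x^10/17694720 - x^8/184320 + x^6/3072 - x^4/96 + x^2/8 + ....

J_2(x); series = x^10/17694720 - x^8/184320 + x^6/3072 - x^4/96 + x^2/8


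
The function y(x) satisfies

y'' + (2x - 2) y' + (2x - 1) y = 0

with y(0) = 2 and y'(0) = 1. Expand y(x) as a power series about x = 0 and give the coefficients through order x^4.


Ansatz: y(x) = sum_{n>=0} a_n x^n, so y'(x) = sum_{n>=1} n a_n x^(n-1) and y''(x) = sum_{n>=2} n(n-1) a_n x^(n-2).
Substitute into P(x) y'' + Q(x) y' + R(x) y = 0 with P(x) = 1, Q(x) = 2x - 2, R(x) = 2x - 1, and match powers of x.
Initial conditions: a_0 = 2, a_1 = 1.
Setting the coefficient of each power of x to zero and solving order by order (substituting the coefficients already found):
  x^0: 2 a_2 - 2 a_1 - a_0 = 0  ->  2 a_2 = 2 a_1 + a_0 = 4  ->  a_2 = 2
  x^1: 6 a_3 - 4 a_2 + a_1 + 2 a_0 = 0  ->  6 a_3 = 4 a_2 - a_1 - 2 a_0 = 3  ->  a_3 = 1/2
  x^2: 12 a_4 - 6 a_3 + 3 a_2 + 2 a_1 = 0  ->  12 a_4 = 6 a_3 - 3 a_2 - 2 a_1 = -5  ->  a_4 = -5/12
Truncated series: y(x) = 2 + x + 2 x^2 + (1/2) x^3 - (5/12) x^4 + O(x^5).

a_0 = 2; a_1 = 1; a_2 = 2; a_3 = 1/2; a_4 = -5/12


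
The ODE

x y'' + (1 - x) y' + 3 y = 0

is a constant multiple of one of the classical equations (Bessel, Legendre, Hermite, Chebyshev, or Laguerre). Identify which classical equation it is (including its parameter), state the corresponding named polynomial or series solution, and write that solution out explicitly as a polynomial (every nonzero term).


The equation is already in a standard form:  x y'' + (1 - x) y' + 3 y = 0.
This matches the Laguerre equation x y'' + (1 - x) y' + n y = 0 with n = 3; the polynomial solution is L_3(x).
With y = sum_k a_k x^k, matching x^k gives (k+1)k a_{k+1} + (k+1) a_{k+1} - k a_k + n a_k = 0, i.e. (k+1)^2 a_{k+1} = (k - n) a_k = (k - 3) a_k. The right side vanishes at k = 3, so the series terminates at degree 3.
Standard normalization L_n(0) = 1 gives a_0 = 1. Work upward with a_{k+1} = (k - 3) a_k / (k+1)^2:
  a_1 = (0 - 3)(1) / 1^2 = -3/1 = -3
  a_2 = (1 - 3)(-3) / 2^2 = 6/4 = 3/2
  a_3 = (2 - 3)(3/2) / 3^2 = (-3/2)/9 = -1/6
Hence L_3(x) = -x^3/6 + 3 x^2/2 - 3 x + 1.

L_3(x); series = -x^3/6 + 3 x^2/2 - 3 x + 1


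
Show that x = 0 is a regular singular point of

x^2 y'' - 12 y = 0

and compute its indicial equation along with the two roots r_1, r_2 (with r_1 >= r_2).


Divide by x^2 to reach normal form y'' + P_1(x) y' + P_2(x) y = 0 with P_1(x) = 0 and P_2(x) = -12/x^2.
x = 0 is a singular point because the y-coefficient -12/x^2 has a pole at x = 0.
It is a regular singular point because x P_1(x) = p(x) = 0 and x^2 P_2(x) = q(x) = -12 are polynomials, hence analytic at x = 0.
p(0) = 0,  q(0) = -12.
Indicial equation: r(r-1) + p(0) r + q(0) = 0, i.e. r^2 + (p(0) - 1) r + q(0) = 0, i.e. r^2 - 1 r - 12 = 0.
Discriminant: (-1)^2 - 4(-12) = 49, so r = (1 ± 7)/2.
Solving: r_1 = 4, r_2 = -3.

indicial: r^2 - 1 r - 12 = 0; roots r_1 = 4, r_2 = -3


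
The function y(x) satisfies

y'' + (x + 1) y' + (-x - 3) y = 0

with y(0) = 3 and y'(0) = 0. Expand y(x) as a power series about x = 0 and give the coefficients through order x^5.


Ansatz: y(x) = sum_{n>=0} a_n x^n, so y'(x) = sum_{n>=1} n a_n x^(n-1) and y''(x) = sum_{n>=2} n(n-1) a_n x^(n-2).
Substitute into P(x) y'' + Q(x) y' + R(x) y = 0 with P(x) = 1, Q(x) = x + 1, R(x) = -x - 3, and match powers of x.
Initial conditions: a_0 = 3, a_1 = 0.
Setting the coefficient of each power of x to zero and solving order by order (substituting the coefficients already found):
  x^0: 2 a_2 + a_1 - 3 a_0 = 0  ->  2 a_2 = -a_1 + 3 a_0 = 9  ->  a_2 = 9/2
  x^1: 6 a_3 + 2 a_2 - 2 a_1 - a_0 = 0  ->  6 a_3 = -2 a_2 + 2 a_1 + a_0 = -6  ->  a_3 = -1
  x^2: 12 a_4 + 3 a_3 - a_2 - a_1 = 0  ->  12 a_4 = -3 a_3 + a_2 + a_1 = 15/2  ->  a_4 = 5/8
  x^3: 20 a_5 + 4 a_4 - a_2 = 0  ->  20 a_5 = -4 a_4 + a_2 = 2  ->  a_5 = 1/10
Truncated series: y(x) = 3 + (9/2) x^2 - x^3 + (5/8) x^4 + (1/10) x^5 + O(x^6).

a_0 = 3; a_1 = 0; a_2 = 9/2; a_3 = -1; a_4 = 5/8; a_5 = 1/10


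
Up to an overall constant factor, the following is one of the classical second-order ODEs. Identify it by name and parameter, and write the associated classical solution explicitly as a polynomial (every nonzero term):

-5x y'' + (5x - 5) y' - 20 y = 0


All three coefficients share the factor -5; dividing through by -5 gives  x y'' + (1 - x) y' + 4 y = 0.
This matches the Laguerre equation x y'' + (1 - x) y' + n y = 0 with n = 4; the polynomial solution is L_4(x).
With y = sum_k a_k x^k, matching x^k gives (k+1)k a_{k+1} + (k+1) a_{k+1} - k a_k + n a_k = 0, i.e. (k+1)^2 a_{k+1} = (k - n) a_k = (k - 4) a_k. The right side vanishes at k = 4, so the series terminates at degree 4.
Standard normalization L_n(0) = 1 gives a_0 = 1. Work upward with a_{k+1} = (k - 4) a_k / (k+1)^2:
  a_1 = (0 - 4)(1) / 1^2 = -4/1 = -4
  a_2 = (1 - 4)(-4) / 2^2 = 12/4 = 3
  a_3 = (2 - 4)(3) / 3^2 = -6/9 = -2/3
  a_4 = (3 - 4)(-2/3) / 4^2 = (2/3)/16 = 1/24
Hence L_4(x) = x^4/24 - 2 x^3/3 + 3 x^2 - 4 x + 1.

L_4(x); series = x^4/24 - 2 x^3/3 + 3 x^2 - 4 x + 1


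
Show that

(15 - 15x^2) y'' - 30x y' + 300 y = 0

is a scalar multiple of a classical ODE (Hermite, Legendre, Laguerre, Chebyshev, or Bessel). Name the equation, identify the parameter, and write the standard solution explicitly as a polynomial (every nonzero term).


All three coefficients share the factor 15; dividing through by 15 gives  (1 - x^2) y'' - 2x y' + 20 y = 0.
This matches the Legendre equation (1 - x^2) y'' - 2x y' + n(n+1) y = 0 (note the -2x y' term) with n(n+1) = 20, so n = 4; the polynomial solution is P_4(x).
With y = sum_k a_k x^k, matching x^k gives (k+2)(k+1) a_{k+2} = [k(k+1) - n(n+1)] a_k = (k - 4)(k + 5) a_k. The right side vanishes at k = 4, so the series with the parity of 4 terminates at degree 4.
Standard normalization (P_n(1) = 1): leading coefficient (2n)!/(2^n (n!)^2) = 40320/(16*576) = 35/8, so a_4 = 35/8. Work downward with a_k = (k+1)(k+2) a_{k+2} / ((k - 4)(k + 5)):
  a_2 = (3)(4)(35/8) / ((2 - 4)(2 + 5)) = (105/2)/(-14) = -15/4
  a_0 = (1)(2)(-15/4) / ((0 - 4)(0 + 5)) = (-15/2)/(-20) = 3/8
Hence P_4(x) = 35 x^4/8 - 15 x^2/4 + 3/8.

P_4(x); series = 35 x^4/8 - 15 x^2/4 + 3/8


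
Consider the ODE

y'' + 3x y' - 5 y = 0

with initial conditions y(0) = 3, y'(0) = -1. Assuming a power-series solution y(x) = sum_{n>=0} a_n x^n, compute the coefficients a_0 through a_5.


Ansatz: y(x) = sum_{n>=0} a_n x^n, so y'(x) = sum_{n>=1} n a_n x^(n-1) and y''(x) = sum_{n>=2} n(n-1) a_n x^(n-2).
Substitute into P(x) y'' + Q(x) y' + R(x) y = 0 with P(x) = 1, Q(x) = 3x, R(x) = -5, and match powers of x.
Initial conditions: a_0 = 3, a_1 = -1.
Setting the coefficient of each power of x to zero and solving order by order (substituting the coefficients already found):
  x^0: 2 a_2 - 5 a_0 = 0  ->  2 a_2 = 5 a_0 = 15  ->  a_2 = 15/2
  x^1: 6 a_3 - 2 a_1 = 0  ->  6 a_3 = 2 a_1 = -2  ->  a_3 = -1/3
  x^2: 12 a_4 + a_2 = 0  ->  12 a_4 = -a_2 = -15/2  ->  a_4 = -5/8
  x^3: 20 a_5 + 4 a_3 = 0  ->  20 a_5 = -4 a_3 = 4/3  ->  a_5 = 1/15
Truncated series: y(x) = 3 - x + (15/2) x^2 - (1/3) x^3 - (5/8) x^4 + (1/15) x^5 + O(x^6).

a_0 = 3; a_1 = -1; a_2 = 15/2; a_3 = -1/3; a_4 = -5/8; a_5 = 1/15


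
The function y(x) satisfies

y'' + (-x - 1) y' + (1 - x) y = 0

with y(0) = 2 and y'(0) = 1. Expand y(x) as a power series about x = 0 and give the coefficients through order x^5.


Ansatz: y(x) = sum_{n>=0} a_n x^n, so y'(x) = sum_{n>=1} n a_n x^(n-1) and y''(x) = sum_{n>=2} n(n-1) a_n x^(n-2).
Substitute into P(x) y'' + Q(x) y' + R(x) y = 0 with P(x) = 1, Q(x) = -x - 1, R(x) = 1 - x, and match powers of x.
Initial conditions: a_0 = 2, a_1 = 1.
Setting the coefficient of each power of x to zero and solving order by order (substituting the coefficients already found):
  x^0: 2 a_2 - a_1 + a_0 = 0  ->  2 a_2 = a_1 - a_0 = -1  ->  a_2 = -1/2
  x^1: 6 a_3 - 2 a_2 - a_0 = 0  ->  6 a_3 = 2 a_2 + a_0 = 1  ->  a_3 = 1/6
  x^2: 12 a_4 - 3 a_3 - a_2 - a_1 = 0  ->  12 a_4 = 3 a_3 + a_2 + a_1 = 1  ->  a_4 = 1/12
  x^3: 20 a_5 - 4 a_4 - 2 a_3 - a_2 = 0  ->  20 a_5 = 4 a_4 + 2 a_3 + a_2 = 1/6  ->  a_5 = 1/120
Truncated series: y(x) = 2 + x - (1/2) x^2 + (1/6) x^3 + (1/12) x^4 + (1/120) x^5 + O(x^6).

a_0 = 2; a_1 = 1; a_2 = -1/2; a_3 = 1/6; a_4 = 1/12; a_5 = 1/120


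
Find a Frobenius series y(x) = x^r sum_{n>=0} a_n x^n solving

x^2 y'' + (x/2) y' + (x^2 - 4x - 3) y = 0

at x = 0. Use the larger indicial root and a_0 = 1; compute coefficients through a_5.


Write in Frobenius form y'' + (p(x)/x) y' + (q(x)/x^2) y = 0:
  p(x) = 1/2,  q(x) = x^2 - 4x - 3.
Indicial equation: r(r-1) + (1/2) r + (-3) = 0 -> roots r_1 = 2, r_2 = -3/2.
Take r = r_1 = 2. Let y(x) = x^r sum_{n>=0} a_n x^n with a_0 = 1.
Substitute y = x^r sum a_n x^n and match x^{r+n}. The recurrence is
  D(n) a_n - 4 a_{n-1} + 1 a_{n-2} = 0,  where D(n) = (r+n)(r+n-1) + (1/2)(r+n) + (-3).
  a_n = [4 a_{n-1} - 1 a_{n-2}] / D(n).
Since the indicial polynomial factors as (r - r_1)(r - r_2), D(n) = (r_1 + n - r_1)(r_1 + n - r_2) = n(n + 7/2).
Evaluating step by step (a_0 = 1):
  n = 1: D(1) = 1(1 + 7/2) = 9/2; numerator = 4(1) = 4; a_1 = (4)/(9/2) = 8/9
  n = 2: D(2) = 2(2 + 7/2) = 11; numerator = 4(8/9) - 1(1) = 23/9; a_2 = (23/9)/(11) = 23/99
  n = 3: D(3) = 3(3 + 7/2) = 39/2; numerator = 4(23/99) - 1(8/9) = 4/99; a_3 = (4/99)/(39/2) = 8/3861
  n = 4: D(4) = 4(4 + 7/2) = 30; numerator = 4(8/3861) - 1(23/99) = -865/3861; a_4 = (-865/3861)/(30) = -173/23166
  n = 5: D(5) = 5(5 + 7/2) = 85/2; numerator = 4(-173/23166) - 1(8/3861) = -370/11583; a_5 = (-370/11583)/(85/2) = -148/196911

r = 2; a_0 = 1; a_1 = 8/9; a_2 = 23/99; a_3 = 8/3861; a_4 = -173/23166; a_5 = -148/196911


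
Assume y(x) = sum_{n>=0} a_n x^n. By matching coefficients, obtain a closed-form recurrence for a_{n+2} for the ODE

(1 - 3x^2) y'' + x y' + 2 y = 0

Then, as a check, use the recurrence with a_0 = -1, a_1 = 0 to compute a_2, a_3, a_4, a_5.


Substitute y = sum_n a_n x^n.
(1 - 3 x^2) y'' contributes (n+2)(n+1) a_{n+2} - 3 n(n-1) a_n at x^n.
x y'(x) contributes n a_n at x^n.
2 y(x) contributes 2 a_n at x^n.
Matching x^n: (n+2)(n+1) a_{n+2} + (-3 n(n-1) + n + 2) a_n = 0.
Thus a_{n+2} = (3 n(n-1) - n - 2) / ((n+1)(n+2)) * a_n.

Check with a_0 = -1, a_1 = 0 (apply the recurrence for n = 0, 1, 2, 3): a_0 = -1, a_1 = 0, a_2 = 1, a_3 = 0, a_4 = 1/6, a_5 = 0.

a_(n+2) = (3 n(n-1) - n - 2) / ((n+1)(n+2)) * a_n; check: a_0 = -1, a_1 = 0, a_2 = 1, a_3 = 0, a_4 = 1/6, a_5 = 0


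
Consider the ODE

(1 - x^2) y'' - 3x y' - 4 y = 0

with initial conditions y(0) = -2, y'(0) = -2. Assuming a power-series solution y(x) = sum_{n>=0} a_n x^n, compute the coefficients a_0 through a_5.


Ansatz: y(x) = sum_{n>=0} a_n x^n, so y'(x) = sum_{n>=1} n a_n x^(n-1) and y''(x) = sum_{n>=2} n(n-1) a_n x^(n-2).
Substitute into P(x) y'' + Q(x) y' + R(x) y = 0 with P(x) = 1 - x^2, Q(x) = -3x, R(x) = -4, and match powers of x.
Initial conditions: a_0 = -2, a_1 = -2.
Setting the coefficient of each power of x to zero and solving order by order (substituting the coefficients already found):
  x^0: 2 a_2 - 4 a_0 = 0  ->  2 a_2 = 4 a_0 = -8  ->  a_2 = -4
  x^1: 6 a_3 - 7 a_1 = 0  ->  6 a_3 = 7 a_1 = -14  ->  a_3 = -7/3
  x^2: 12 a_4 - 12 a_2 = 0  ->  12 a_4 = 12 a_2 = -48  ->  a_4 = -4
  x^3: 20 a_5 - 19 a_3 = 0  ->  20 a_5 = 19 a_3 = -133/3  ->  a_5 = -133/60
Truncated series: y(x) = -2 - 2 x - 4 x^2 - (7/3) x^3 - 4 x^4 - (133/60) x^5 + O(x^6).

a_0 = -2; a_1 = -2; a_2 = -4; a_3 = -7/3; a_4 = -4; a_5 = -133/60


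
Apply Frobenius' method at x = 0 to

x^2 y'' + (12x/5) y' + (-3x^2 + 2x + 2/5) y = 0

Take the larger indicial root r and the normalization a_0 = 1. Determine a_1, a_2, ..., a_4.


Write in Frobenius form y'' + (p(x)/x) y' + (q(x)/x^2) y = 0:
  p(x) = 12/5,  q(x) = -3x^2 + 2x + 2/5.
Indicial equation: r(r-1) + (12/5) r + (2/5) = 0 -> roots r_1 = -2/5, r_2 = -1.
Take r = r_1 = -2/5. Let y(x) = x^r sum_{n>=0} a_n x^n with a_0 = 1.
Substitute y = x^r sum a_n x^n and match x^{r+n}. The recurrence is
  D(n) a_n + 2 a_{n-1} - 3 a_{n-2} = 0,  where D(n) = (r+n)(r+n-1) + (12/5)(r+n) + (2/5).
  a_n = [-2 a_{n-1} + 3 a_{n-2}] / D(n).
Since the indicial polynomial factors as (r - r_1)(r - r_2), D(n) = (r_1 + n - r_1)(r_1 + n - r_2) = n(n + 3/5).
Evaluating step by step (a_0 = 1):
  n = 1: D(1) = 1(1 + 3/5) = 8/5; numerator = -2(1) = -2; a_1 = (-2)/(8/5) = -5/4
  n = 2: D(2) = 2(2 + 3/5) = 26/5; numerator = -2(-5/4) + 3(1) = 11/2; a_2 = (11/2)/(26/5) = 55/52
  n = 3: D(3) = 3(3 + 3/5) = 54/5; numerator = -2(55/52) + 3(-5/4) = -305/52; a_3 = (-305/52)/(54/5) = -1525/2808
  n = 4: D(4) = 4(4 + 3/5) = 92/5; numerator = -2(-1525/2808) + 3(55/52) = 115/27; a_4 = (115/27)/(92/5) = 25/108

r = -2/5; a_0 = 1; a_1 = -5/4; a_2 = 55/52; a_3 = -1525/2808; a_4 = 25/108


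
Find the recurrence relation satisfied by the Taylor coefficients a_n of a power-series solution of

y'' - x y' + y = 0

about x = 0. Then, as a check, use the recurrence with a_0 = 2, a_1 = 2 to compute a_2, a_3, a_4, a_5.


Substitute y = sum_n a_n x^n.
y''(x) has coefficient (n+2)(n+1) a_{n+2} at x^n;
-x y'(x) has coefficient -n a_n at x^n (shift);
y(x) has coefficient 1 a_n at x^n.
Matching x^n: (n+2)(n+1) a_{n+2} + (-n + 1) a_n = 0.
Thus a_{n+2} = (n - 1) / ((n+1)(n+2)) * a_n.

Check with a_0 = 2, a_1 = 2 (apply the recurrence for n = 0, 1, 2, 3): a_0 = 2, a_1 = 2, a_2 = -1, a_3 = 0, a_4 = -1/12, a_5 = 0.

a_(n+2) = (n - 1) / ((n+1)(n+2)) * a_n; check: a_0 = 2, a_1 = 2, a_2 = -1, a_3 = 0, a_4 = -1/12, a_5 = 0


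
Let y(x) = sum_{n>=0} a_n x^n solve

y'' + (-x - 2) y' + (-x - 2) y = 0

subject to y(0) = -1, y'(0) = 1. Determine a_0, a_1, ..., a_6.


Ansatz: y(x) = sum_{n>=0} a_n x^n, so y'(x) = sum_{n>=1} n a_n x^(n-1) and y''(x) = sum_{n>=2} n(n-1) a_n x^(n-2).
Substitute into P(x) y'' + Q(x) y' + R(x) y = 0 with P(x) = 1, Q(x) = -x - 2, R(x) = -x - 2, and match powers of x.
Initial conditions: a_0 = -1, a_1 = 1.
Setting the coefficient of each power of x to zero and solving order by order (substituting the coefficients already found):
  x^0: 2 a_2 - 2 a_1 - 2 a_0 = 0  ->  2 a_2 = 2 a_1 + 2 a_0 = 0  ->  a_2 = 0
  x^1: 6 a_3 - 4 a_2 - 3 a_1 - a_0 = 0  ->  6 a_3 = 4 a_2 + 3 a_1 + a_0 = 2  ->  a_3 = 1/3
  x^2: 12 a_4 - 6 a_3 - 4 a_2 - a_1 = 0  ->  12 a_4 = 6 a_3 + 4 a_2 + a_1 = 3  ->  a_4 = 1/4
  x^3: 20 a_5 - 8 a_4 - 5 a_3 - a_2 = 0  ->  20 a_5 = 8 a_4 + 5 a_3 + a_2 = 11/3  ->  a_5 = 11/60
  x^4: 30 a_6 - 10 a_5 - 6 a_4 - a_3 = 0  ->  30 a_6 = 10 a_5 + 6 a_4 + a_3 = 11/3  ->  a_6 = 11/90
Truncated series: y(x) = -1 + x + (1/3) x^3 + (1/4) x^4 + (11/60) x^5 + (11/90) x^6 + O(x^7).

a_0 = -1; a_1 = 1; a_2 = 0; a_3 = 1/3; a_4 = 1/4; a_5 = 11/60; a_6 = 11/90


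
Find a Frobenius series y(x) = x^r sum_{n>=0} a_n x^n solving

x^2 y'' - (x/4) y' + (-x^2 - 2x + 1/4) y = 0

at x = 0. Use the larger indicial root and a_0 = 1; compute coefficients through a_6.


Write in Frobenius form y'' + (p(x)/x) y' + (q(x)/x^2) y = 0:
  p(x) = -1/4,  q(x) = -x^2 - 2x + 1/4.
Indicial equation: r(r-1) + (-1/4) r + (1/4) = 0 -> roots r_1 = 1, r_2 = 1/4.
Take r = r_1 = 1. Let y(x) = x^r sum_{n>=0} a_n x^n with a_0 = 1.
Substitute y = x^r sum a_n x^n and match x^{r+n}. The recurrence is
  D(n) a_n - 2 a_{n-1} - 1 a_{n-2} = 0,  where D(n) = (r+n)(r+n-1) + (-1/4)(r+n) + (1/4).
  a_n = [2 a_{n-1} + 1 a_{n-2}] / D(n).
Since the indicial polynomial factors as (r - r_1)(r - r_2), D(n) = (r_1 + n - r_1)(r_1 + n - r_2) = n(n + 3/4).
Evaluating step by step (a_0 = 1):
  n = 1: D(1) = 1(1 + 3/4) = 7/4; numerator = 2(1) = 2; a_1 = (2)/(7/4) = 8/7
  n = 2: D(2) = 2(2 + 3/4) = 11/2; numerator = 2(8/7) + 1(1) = 23/7; a_2 = (23/7)/(11/2) = 46/77
  n = 3: D(3) = 3(3 + 3/4) = 45/4; numerator = 2(46/77) + 1(8/7) = 180/77; a_3 = (180/77)/(45/4) = 16/77
  n = 4: D(4) = 4(4 + 3/4) = 19; numerator = 2(16/77) + 1(46/77) = 78/77; a_4 = (78/77)/(19) = 78/1463
  n = 5: D(5) = 5(5 + 3/4) = 115/4; numerator = 2(78/1463) + 1(16/77) = 460/1463; a_5 = (460/1463)/(115/4) = 16/1463
  n = 6: D(6) = 6(6 + 3/4) = 81/2; numerator = 2(16/1463) + 1(78/1463) = 10/133; a_6 = (10/133)/(81/2) = 20/10773

r = 1; a_0 = 1; a_1 = 8/7; a_2 = 46/77; a_3 = 16/77; a_4 = 78/1463; a_5 = 16/1463; a_6 = 20/10773


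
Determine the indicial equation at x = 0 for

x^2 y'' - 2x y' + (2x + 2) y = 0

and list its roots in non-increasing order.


Divide by x^2 to reach normal form y'' + P_1(x) y' + P_2(x) y = 0 with P_1(x) = -2/x and P_2(x) = 2/x + 2/x^2.
x = 0 is a singular point because the y'-coefficient -2/x has a pole at x = 0 and the y-coefficient 2/x + 2/x^2 has a pole at x = 0.
It is a regular singular point because x P_1(x) = p(x) = -2 and x^2 P_2(x) = q(x) = 2x + 2 are polynomials, hence analytic at x = 0.
p(0) = -2,  q(0) = 2.
Indicial equation: r(r-1) + p(0) r + q(0) = 0, i.e. r^2 + (p(0) - 1) r + q(0) = 0, i.e. r^2 - 3 r + 2 = 0.
Discriminant: (-3)^2 - 4(2) = 1, so r = (3 ± 1)/2.
Solving: r_1 = 2, r_2 = 1.

indicial: r^2 - 3 r + 2 = 0; roots r_1 = 2, r_2 = 1


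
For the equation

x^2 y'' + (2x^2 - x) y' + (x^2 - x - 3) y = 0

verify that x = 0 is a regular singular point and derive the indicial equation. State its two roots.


Divide by x^2 to reach normal form y'' + P_1(x) y' + P_2(x) y = 0 with P_1(x) = 2 - 1/x and P_2(x) = 1 - 1/x - 3/x^2.
x = 0 is a singular point because the y'-coefficient 2 - 1/x has a pole at x = 0 and the y-coefficient 1 - 1/x - 3/x^2 has a pole at x = 0.
It is a regular singular point because x P_1(x) = p(x) = 2x - 1 and x^2 P_2(x) = q(x) = x^2 - x - 3 are polynomials, hence analytic at x = 0.
p(0) = -1,  q(0) = -3.
Indicial equation: r(r-1) + p(0) r + q(0) = 0, i.e. r^2 + (p(0) - 1) r + q(0) = 0, i.e. r^2 - 2 r - 3 = 0.
Discriminant: (-2)^2 - 4(-3) = 16, so r = (2 ± 4)/2.
Solving: r_1 = 3, r_2 = -1.

indicial: r^2 - 2 r - 3 = 0; roots r_1 = 3, r_2 = -1


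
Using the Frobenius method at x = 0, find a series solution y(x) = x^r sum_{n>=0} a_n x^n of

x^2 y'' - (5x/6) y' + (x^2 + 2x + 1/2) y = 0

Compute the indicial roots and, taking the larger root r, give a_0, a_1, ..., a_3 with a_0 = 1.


Write in Frobenius form y'' + (p(x)/x) y' + (q(x)/x^2) y = 0:
  p(x) = -5/6,  q(x) = x^2 + 2x + 1/2.
Indicial equation: r(r-1) + (-5/6) r + (1/2) = 0 -> roots r_1 = 3/2, r_2 = 1/3.
Take r = r_1 = 3/2. Let y(x) = x^r sum_{n>=0} a_n x^n with a_0 = 1.
Substitute y = x^r sum a_n x^n and match x^{r+n}. The recurrence is
  D(n) a_n + 2 a_{n-1} + 1 a_{n-2} = 0,  where D(n) = (r+n)(r+n-1) + (-5/6)(r+n) + (1/2).
  a_n = [-2 a_{n-1} - 1 a_{n-2}] / D(n).
Since the indicial polynomial factors as (r - r_1)(r - r_2), D(n) = (r_1 + n - r_1)(r_1 + n - r_2) = n(n + 7/6).
Evaluating step by step (a_0 = 1):
  n = 1: D(1) = 1(1 + 7/6) = 13/6; numerator = -2(1) = -2; a_1 = (-2)/(13/6) = -12/13
  n = 2: D(2) = 2(2 + 7/6) = 19/3; numerator = -2(-12/13) - 1(1) = 11/13; a_2 = (11/13)/(19/3) = 33/247
  n = 3: D(3) = 3(3 + 7/6) = 25/2; numerator = -2(33/247) - 1(-12/13) = 162/247; a_3 = (162/247)/(25/2) = 324/6175

r = 3/2; a_0 = 1; a_1 = -12/13; a_2 = 33/247; a_3 = 324/6175


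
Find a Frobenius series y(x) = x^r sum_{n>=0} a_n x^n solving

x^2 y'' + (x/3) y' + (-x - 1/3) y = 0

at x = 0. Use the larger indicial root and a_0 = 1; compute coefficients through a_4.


Write in Frobenius form y'' + (p(x)/x) y' + (q(x)/x^2) y = 0:
  p(x) = 1/3,  q(x) = -x - 1/3.
Indicial equation: r(r-1) + (1/3) r + (-1/3) = 0 -> roots r_1 = 1, r_2 = -1/3.
Take r = r_1 = 1. Let y(x) = x^r sum_{n>=0} a_n x^n with a_0 = 1.
Substitute y = x^r sum a_n x^n and match x^{r+n}. The recurrence is
  D(n) a_n - 1 a_{n-1} = 0,  where D(n) = (r+n)(r+n-1) + (1/3)(r+n) + (-1/3).
  a_n = 1 / D(n) * a_{n-1}.
Since the indicial polynomial factors as (r - r_1)(r - r_2), D(n) = (r_1 + n - r_1)(r_1 + n - r_2) = n(n + 4/3).
Evaluating step by step (a_0 = 1):
  n = 1: D(1) = 1(1 + 4/3) = 7/3; numerator = 1(1) = 1; a_1 = (1)/(7/3) = 3/7
  n = 2: D(2) = 2(2 + 4/3) = 20/3; numerator = 1(3/7) = 3/7; a_2 = (3/7)/(20/3) = 9/140
  n = 3: D(3) = 3(3 + 4/3) = 13; numerator = 1(9/140) = 9/140; a_3 = (9/140)/(13) = 9/1820
  n = 4: D(4) = 4(4 + 4/3) = 64/3; numerator = 1(9/1820) = 9/1820; a_4 = (9/1820)/(64/3) = 27/116480

r = 1; a_0 = 1; a_1 = 3/7; a_2 = 9/140; a_3 = 9/1820; a_4 = 27/116480


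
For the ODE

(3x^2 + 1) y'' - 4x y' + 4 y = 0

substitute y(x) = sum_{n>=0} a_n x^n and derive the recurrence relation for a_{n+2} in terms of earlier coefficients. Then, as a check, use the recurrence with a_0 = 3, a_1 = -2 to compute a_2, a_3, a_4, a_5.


Substitute y = sum_n a_n x^n.
(1 + 3 x^2) y'' contributes (n+2)(n+1) a_{n+2} + 3 n(n-1) a_n at x^n.
-4 x y'(x) contributes -4 n a_n at x^n.
4 y(x) contributes 4 a_n at x^n.
Matching x^n: (n+2)(n+1) a_{n+2} + (3 n(n-1) - 4 n + 4) a_n = 0.
Thus a_{n+2} = (-3 n(n-1) + 4 n - 4) / ((n+1)(n+2)) * a_n.

Check with a_0 = 3, a_1 = -2 (apply the recurrence for n = 0, 1, 2, 3): a_0 = 3, a_1 = -2, a_2 = -6, a_3 = 0, a_4 = 1, a_5 = 0.

a_(n+2) = (-3 n(n-1) + 4 n - 4) / ((n+1)(n+2)) * a_n; check: a_0 = 3, a_1 = -2, a_2 = -6, a_3 = 0, a_4 = 1, a_5 = 0


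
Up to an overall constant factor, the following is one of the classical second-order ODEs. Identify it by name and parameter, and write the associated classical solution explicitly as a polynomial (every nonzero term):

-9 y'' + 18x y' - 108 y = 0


All three coefficients share the factor -9; dividing through by -9 gives  y'' - 2x y' + 12 y = 0.
This matches the Hermite equation y'' - 2x y' + 2n y = 0 with 2n = 12, so n = 6; the polynomial solution is H_6(x).
With y = sum_k a_k x^k, matching x^k gives (k+2)(k+1) a_{k+2} = 2(k - n) a_k = 2(k - 6) a_k. The right side vanishes at k = 6, so the series with the parity of 6 terminates at degree 6.
Standard normalization: leading coefficient of H_n is 2^n, so a_6 = 2^6 = 64. Work downward with a_k = (k+1)(k+2) a_{k+2} / (2(k - n)):
  a_4 = (5)(6)(64) / (2(4 - 6)) = 1920/(-4) = -480
  a_2 = (3)(4)(-480) / (2(2 - 6)) = -5760/(-8) = 720
  a_0 = (1)(2)(720) / (2(0 - 6)) = 1440/(-12) = -120
Hence H_6(x) = 64 x^6 - 480 x^4 + 720 x^2 - 120.

H_6(x); series = 64 x^6 - 480 x^4 + 720 x^2 - 120


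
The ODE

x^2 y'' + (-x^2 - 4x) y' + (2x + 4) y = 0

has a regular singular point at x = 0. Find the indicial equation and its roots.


Divide by x^2 to reach normal form y'' + P_1(x) y' + P_2(x) y = 0 with P_1(x) = -1 - 4/x and P_2(x) = 2/x + 4/x^2.
x = 0 is a singular point because the y'-coefficient -1 - 4/x has a pole at x = 0 and the y-coefficient 2/x + 4/x^2 has a pole at x = 0.
It is a regular singular point because x P_1(x) = p(x) = -x - 4 and x^2 P_2(x) = q(x) = 2x + 4 are polynomials, hence analytic at x = 0.
p(0) = -4,  q(0) = 4.
Indicial equation: r(r-1) + p(0) r + q(0) = 0, i.e. r^2 + (p(0) - 1) r + q(0) = 0, i.e. r^2 - 5 r + 4 = 0.
Discriminant: (-5)^2 - 4(4) = 9, so r = (5 ± 3)/2.
Solving: r_1 = 4, r_2 = 1.

indicial: r^2 - 5 r + 4 = 0; roots r_1 = 4, r_2 = 1


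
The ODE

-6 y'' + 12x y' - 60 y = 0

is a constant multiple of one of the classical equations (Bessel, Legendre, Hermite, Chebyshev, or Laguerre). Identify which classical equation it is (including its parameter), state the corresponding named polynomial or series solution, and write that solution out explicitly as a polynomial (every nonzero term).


All three coefficients share the factor -6; dividing through by -6 gives  y'' - 2x y' + 10 y = 0.
This matches the Hermite equation y'' - 2x y' + 2n y = 0 with 2n = 10, so n = 5; the polynomial solution is H_5(x).
With y = sum_k a_k x^k, matching x^k gives (k+2)(k+1) a_{k+2} = 2(k - n) a_k = 2(k - 5) a_k. The right side vanishes at k = 5, so the series with the parity of 5 terminates at degree 5.
Standard normalization: leading coefficient of H_n is 2^n, so a_5 = 2^5 = 32. Work downward with a_k = (k+1)(k+2) a_{k+2} / (2(k - n)):
  a_3 = (4)(5)(32) / (2(3 - 5)) = 640/(-4) = -160
  a_1 = (2)(3)(-160) / (2(1 - 5)) = -960/(-8) = 120
Hence H_5(x) = 32 x^5 - 160 x^3 + 120 x.

H_5(x); series = 32 x^5 - 160 x^3 + 120 x
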